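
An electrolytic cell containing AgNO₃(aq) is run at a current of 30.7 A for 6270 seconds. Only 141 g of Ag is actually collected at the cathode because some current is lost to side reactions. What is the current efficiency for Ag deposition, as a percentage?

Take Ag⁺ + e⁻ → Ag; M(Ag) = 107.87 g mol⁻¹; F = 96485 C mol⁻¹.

Q = I·t = 30.70 × 6270.0 = 192500 C; n(e⁻) = 192500/96485 = 1.995 mol.
Theoretical n(Ag) = n(e⁻)/1 = 1.995 mol, i.e. m_theo = 1.995 × 107.87 = 215.2 g.
Efficiency = m_actual / m_theo = 141 / 215.2 = 65.5 %.

65.5 %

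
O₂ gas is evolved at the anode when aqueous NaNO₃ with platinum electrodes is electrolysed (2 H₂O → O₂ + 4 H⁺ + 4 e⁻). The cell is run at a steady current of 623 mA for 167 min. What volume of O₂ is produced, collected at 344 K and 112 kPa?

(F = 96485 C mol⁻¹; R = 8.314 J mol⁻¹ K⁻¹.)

Q = I·t = 0.6230 A × 10020 s = 6242 C.
n(e⁻) = Q/F = 6242 / 96485 = 0.06470 mol.
4 electrons are transferred per O₂ molecule, so n(O₂) = 0.06470 / 4 = 0.01617 mol.
V = nRT/P = (0.01617 × 8.314 × 344) / (112 × 10³ Pa) = 4.13 × 10⁻⁴ m³ = 0.413 L.

0.413 L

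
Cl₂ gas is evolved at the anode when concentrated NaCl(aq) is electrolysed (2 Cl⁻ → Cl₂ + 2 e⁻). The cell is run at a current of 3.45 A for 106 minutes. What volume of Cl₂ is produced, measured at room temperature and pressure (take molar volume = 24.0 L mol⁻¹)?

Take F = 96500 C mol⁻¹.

Q = I·t = 3.450 A × 6360.0 s = 21940 C.
n(e⁻) = Q/F = 21940 / 96500 = 0.2274 mol.
2 electrons are transferred per Cl₂ molecule, so n(Cl₂) = 0.2274 / 2 = 0.1137 mol.
V = n × V_m = 0.1137 × 24.0 = 2.73 L.

2.73 L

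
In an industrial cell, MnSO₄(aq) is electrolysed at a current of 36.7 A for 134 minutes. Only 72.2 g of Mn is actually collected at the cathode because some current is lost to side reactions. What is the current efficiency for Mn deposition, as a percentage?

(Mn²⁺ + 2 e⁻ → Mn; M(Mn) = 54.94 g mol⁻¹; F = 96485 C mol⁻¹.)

Q = I·t = 36.70 × 8040.0 = 295100 C; n(e⁻) = 295100/96485 = 3.058 mol.
Theoretical n(Mn) = n(e⁻)/2 = 1.529 mol, i.e. m_theo = 1.529 × 54.94 = 84.01 g.
Efficiency = m_actual / m_theo = 72.2 / 84.01 = 85.9 %.

85.9 %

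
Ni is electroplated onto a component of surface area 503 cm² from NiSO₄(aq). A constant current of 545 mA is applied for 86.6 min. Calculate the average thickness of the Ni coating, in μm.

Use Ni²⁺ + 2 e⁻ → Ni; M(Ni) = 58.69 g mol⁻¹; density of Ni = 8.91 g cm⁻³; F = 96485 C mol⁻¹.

Q = I·t = 0.5450 × 5196.0 = 2832 C; n(e⁻) = 0.02935 mol.
n(Ni) = n(e⁻)/2 = 0.01467 mol, so m = 0.01467 × 58.69 = 0.8613 g.
Volume = m/ρ = 0.8613 / 8.91 = 0.09666 cm³.
Thickness = V/A = 0.09666 / 503 = 1.92 × 10⁻⁴ cm = 1.92 μm.

1.92 μm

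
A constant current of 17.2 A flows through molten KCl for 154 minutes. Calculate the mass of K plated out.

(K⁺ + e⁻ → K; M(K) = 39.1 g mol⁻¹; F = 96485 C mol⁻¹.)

Q = I·t = 17.20 A × 9240.0 s = 158900 C.
n(e⁻) = Q/F = 158900 / 96485 = 1.647 mol.
K⁺ + e⁻ → K, so n(K) = n(e⁻)/1 = 1.647 mol.
m = n·M = 1.647 × 39.1 = 64.4 g.

64.4 g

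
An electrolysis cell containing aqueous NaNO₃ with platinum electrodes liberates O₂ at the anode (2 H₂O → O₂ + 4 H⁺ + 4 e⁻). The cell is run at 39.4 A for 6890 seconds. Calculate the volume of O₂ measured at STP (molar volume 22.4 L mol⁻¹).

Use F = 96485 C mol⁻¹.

15.8 L

Q = I·t = 39.40 A × 6890.0 s = 271500 C.
n(e⁻) = Q/F = 271500 / 96485 = 2.814 mol.
4 electrons are transferred per O₂ molecule, so n(O₂) = 2.814 / 4 = 0.7034 mol.
V = n × V_m = 0.7034 × 22.4 = 15.8 L.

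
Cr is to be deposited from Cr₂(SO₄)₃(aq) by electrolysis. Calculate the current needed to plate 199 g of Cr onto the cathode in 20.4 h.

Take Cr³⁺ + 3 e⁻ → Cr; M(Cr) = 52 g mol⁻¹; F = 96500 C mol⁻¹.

n(Cr) = 199 / 52 = 3.827 mol.
n(e⁻) = 3 × 3.827 = 11.48 mol.
Q = n(e⁻)·F = 11.48 × 96500 = 1108000 C.
I = Q/t = 1108000 / 73440 s = 15.1 A.

15.1 A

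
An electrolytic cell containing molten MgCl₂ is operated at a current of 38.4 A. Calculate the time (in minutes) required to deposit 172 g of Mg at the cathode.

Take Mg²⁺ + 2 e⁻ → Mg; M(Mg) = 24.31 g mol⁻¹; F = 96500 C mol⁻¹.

593 min

n(Mg) = m/M = 172 / 24.31 = 7.075 mol.
Each Mg atom requires 2 electrons, so n(e⁻) = 2 × 7.075 = 14.15 mol.
Q = n(e⁻)·F = 14.15 × 96500 = 1366000 C.
t = Q/I = 1366000 / 38.40 A = 35560 s = 593 min.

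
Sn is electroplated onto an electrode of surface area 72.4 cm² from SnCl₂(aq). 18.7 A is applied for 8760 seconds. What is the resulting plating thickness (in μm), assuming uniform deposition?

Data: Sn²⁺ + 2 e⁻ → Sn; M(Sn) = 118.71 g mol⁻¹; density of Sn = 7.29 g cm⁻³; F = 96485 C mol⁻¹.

1910 μm

Q = I·t = 18.70 × 8760.0 = 163800 C; n(e⁻) = 1.698 mol.
n(Sn) = n(e⁻)/2 = 0.8489 mol, so m = 0.8489 × 118.71 = 100.8 g.
Volume = m/ρ = 100.8 / 7.29 = 13.82 cm³.
Thickness = V/A = 13.82 / 72.4 = 0.191 cm = 1910 μm.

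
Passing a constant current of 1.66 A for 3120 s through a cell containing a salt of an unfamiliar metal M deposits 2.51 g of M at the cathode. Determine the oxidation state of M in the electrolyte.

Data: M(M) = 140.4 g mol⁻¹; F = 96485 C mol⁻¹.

+3

Q = I·t = 1.660 A × 3120.0 s = 5179 C, so n(e⁻) = 5179/96485 = 0.05368 mol.
n(M) deposited = 2.51 / 140.4 = 0.01788 mol.
Electrons per atom = n(e⁻)/n(M) = 0.05368 / 0.01788 = 3.00 ≈ 3, so the ion is M³⁺.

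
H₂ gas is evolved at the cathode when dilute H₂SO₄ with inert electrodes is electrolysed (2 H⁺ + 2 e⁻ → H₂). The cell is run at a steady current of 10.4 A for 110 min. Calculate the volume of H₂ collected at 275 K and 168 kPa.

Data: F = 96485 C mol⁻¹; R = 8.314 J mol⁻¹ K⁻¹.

4.84 L

Q = I·t = 10.40 A × 6600.0 s = 68640 C.
n(e⁻) = Q/F = 68640 / 96485 = 0.7114 mol.
2 electrons are transferred per H₂ molecule, so n(H₂) = 0.7114 / 2 = 0.3557 mol.
V = nRT/P = (0.3557 × 8.314 × 275) / (168 × 10³ Pa) = 0.00484 m³ = 4.84 L.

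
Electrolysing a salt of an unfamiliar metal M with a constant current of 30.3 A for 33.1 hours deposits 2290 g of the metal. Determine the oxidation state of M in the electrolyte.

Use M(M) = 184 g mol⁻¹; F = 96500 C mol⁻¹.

+3

Q = I·t = 30.30 A × 119160 s = 3611000 C, so n(e⁻) = 3611000/96500 = 37.42 mol.
n(M) deposited = 2290 / 184 = 12.45 mol.
Electrons per atom = n(e⁻)/n(M) = 37.42 / 12.45 = 3.01 ≈ 3, so the ion is M³⁺.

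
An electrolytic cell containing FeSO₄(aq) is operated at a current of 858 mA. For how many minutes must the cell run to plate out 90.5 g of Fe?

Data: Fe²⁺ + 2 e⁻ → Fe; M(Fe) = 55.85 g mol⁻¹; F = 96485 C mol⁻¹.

n(Fe) = m/M = 90.5 / 55.85 = 1.620 mol.
Each Fe atom requires 2 electrons, so n(e⁻) = 2 × 1.620 = 3.241 mol.
Q = n(e⁻)·F = 3.241 × 96485 = 312700 C.
t = Q/I = 312700 / 0.8580 A = 364400 s = 6070 min.

6070 min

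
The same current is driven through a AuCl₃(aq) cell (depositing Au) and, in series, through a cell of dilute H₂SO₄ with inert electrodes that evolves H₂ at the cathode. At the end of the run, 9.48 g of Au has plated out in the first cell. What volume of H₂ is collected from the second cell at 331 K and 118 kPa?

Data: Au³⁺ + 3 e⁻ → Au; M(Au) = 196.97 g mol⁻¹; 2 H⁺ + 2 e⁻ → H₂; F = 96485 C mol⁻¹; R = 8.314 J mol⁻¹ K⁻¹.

n(Au) = 9.48 / 196.97 = 0.04813 mol, so n(e⁻) = 3 × 0.04813 = 0.1444 mol.
The cells are in series, so the same 0.1444 mol of electrons passes through the second cell.
2 H⁺ + 2 e⁻ → H₂ — 2 mol e⁻ per mol H₂, so n(H₂) = 0.1444/2 = 0.07219 mol.
V = nRT/P = (0.07219 × 8.314 × 331) / (118 × 10³) = 0.00168 m³ = 1.68 L.

1.68 L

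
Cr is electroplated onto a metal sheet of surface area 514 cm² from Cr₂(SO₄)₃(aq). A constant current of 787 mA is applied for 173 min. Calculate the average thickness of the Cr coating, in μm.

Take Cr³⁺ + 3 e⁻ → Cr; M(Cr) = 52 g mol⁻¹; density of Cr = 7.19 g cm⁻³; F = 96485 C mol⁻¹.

Q = I·t = 0.7870 × 10380 = 8169 C; n(e⁻) = 0.08467 mol.
n(Cr) = n(e⁻)/3 = 0.02822 mol, so m = 0.02822 × 52 = 1.468 g.
Volume = m/ρ = 1.468 / 7.19 = 0.2041 cm³.
Thickness = V/A = 0.2041 / 514 = 3.97 × 10⁻⁴ cm = 3.97 μm.

3.97 μm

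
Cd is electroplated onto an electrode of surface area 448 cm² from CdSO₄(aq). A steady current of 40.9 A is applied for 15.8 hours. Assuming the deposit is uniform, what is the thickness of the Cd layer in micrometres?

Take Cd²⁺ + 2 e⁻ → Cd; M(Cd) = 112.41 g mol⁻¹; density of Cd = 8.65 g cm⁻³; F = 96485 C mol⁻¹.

Q = I·t = 40.90 × 56880 = 2326000 C; n(e⁻) = 24.11 mol.
n(Cd) = n(e⁻)/2 = 12.06 mol, so m = 12.06 × 112.41 = 1355 g.
Volume = m/ρ = 1355 / 8.65 = 156.7 cm³.
Thickness = V/A = 156.7 / 448 = 0.350 cm = 3500 μm.

3500 μm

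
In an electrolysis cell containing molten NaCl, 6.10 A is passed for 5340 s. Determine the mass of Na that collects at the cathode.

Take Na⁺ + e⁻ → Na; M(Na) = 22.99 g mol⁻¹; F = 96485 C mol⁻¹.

7.76 g

Q = I·t = 6.100 A × 5340.0 s = 32570 C.
n(e⁻) = Q/F = 32570 / 96485 = 0.3376 mol.
Na⁺ + e⁻ → Na, so n(Na) = n(e⁻)/1 = 0.3376 mol.
m = n·M = 0.3376 × 22.99 = 7.76 g.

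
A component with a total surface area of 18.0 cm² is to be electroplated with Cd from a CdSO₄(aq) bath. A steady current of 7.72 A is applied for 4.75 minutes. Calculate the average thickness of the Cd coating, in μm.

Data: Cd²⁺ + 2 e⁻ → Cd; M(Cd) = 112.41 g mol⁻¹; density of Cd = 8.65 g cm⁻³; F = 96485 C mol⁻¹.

82.3 μm

Q = I·t = 7.720 × 285.00 = 2200 C; n(e⁻) = 0.02280 mol.
n(Cd) = n(e⁻)/2 = 0.01140 mol, so m = 0.01140 × 112.41 = 1.282 g.
Volume = m/ρ = 1.282 / 8.65 = 0.1482 cm³.
Thickness = V/A = 0.1482 / 18.0 = 0.00823 cm = 82.3 μm.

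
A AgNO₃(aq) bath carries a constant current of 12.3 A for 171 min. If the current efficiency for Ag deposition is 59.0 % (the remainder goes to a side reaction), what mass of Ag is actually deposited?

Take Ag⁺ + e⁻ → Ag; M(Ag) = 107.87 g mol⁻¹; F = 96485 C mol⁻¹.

83.2 g

Q = I·t = 12.30 × 10260 = 126200 C.
n(e⁻) = 126200/96485 = 1.308 mol; theoretically n(Ag) = 1.308/1 = 1.308 mol, m_theo = 141.1 g.
At 59.0 % efficiency, m_actual = 0.590 × 141.1 = 83.2 g.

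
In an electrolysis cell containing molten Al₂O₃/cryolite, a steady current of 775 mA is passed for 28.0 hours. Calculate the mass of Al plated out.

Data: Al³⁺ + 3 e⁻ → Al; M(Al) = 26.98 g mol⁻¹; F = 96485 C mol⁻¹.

7.28 g

Q = I·t = 0.7750 A × 100800 s = 78120 C.
n(e⁻) = Q/F = 78120 / 96485 = 0.8097 mol.
Al³⁺ + 3 e⁻ → Al, so n(Al) = n(e⁻)/3 = 0.2699 mol.
m = n·M = 0.2699 × 26.98 = 7.28 g.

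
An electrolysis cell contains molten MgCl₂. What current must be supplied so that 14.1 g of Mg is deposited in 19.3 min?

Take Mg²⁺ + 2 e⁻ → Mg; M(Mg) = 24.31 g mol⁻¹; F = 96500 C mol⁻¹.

n(Mg) = 14.1 / 24.31 = 0.5800 mol.
n(e⁻) = 2 × 0.5800 = 1.160 mol.
Q = n(e⁻)·F = 1.160 × 96500 = 111900 C.
I = Q/t = 111900 / 1158.0 s = 96.7 A.

96.7 A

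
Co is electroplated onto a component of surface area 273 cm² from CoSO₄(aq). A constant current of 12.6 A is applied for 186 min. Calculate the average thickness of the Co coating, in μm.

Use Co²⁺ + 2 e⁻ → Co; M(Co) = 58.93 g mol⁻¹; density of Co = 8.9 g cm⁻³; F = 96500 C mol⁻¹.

Q = I·t = 12.60 × 11160 = 140600 C; n(e⁻) = 1.457 mol.
n(Co) = n(e⁻)/2 = 0.7286 mol, so m = 0.7286 × 58.93 = 42.94 g.
Volume = m/ρ = 42.94 / 8.9 = 4.824 cm³.
Thickness = V/A = 4.824 / 273 = 0.0177 cm = 177 μm.

177 μm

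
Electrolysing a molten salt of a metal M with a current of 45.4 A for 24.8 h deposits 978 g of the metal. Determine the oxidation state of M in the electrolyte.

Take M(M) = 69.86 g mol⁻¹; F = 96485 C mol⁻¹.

+3

Q = I·t = 45.40 A × 89280 s = 4053000 C, so n(e⁻) = 4053000/96485 = 42.01 mol.
n(M) deposited = 978 / 69.86 = 14.00 mol.
Electrons per atom = n(e⁻)/n(M) = 42.01 / 14.00 = 3.00 ≈ 3, so the ion is M³⁺.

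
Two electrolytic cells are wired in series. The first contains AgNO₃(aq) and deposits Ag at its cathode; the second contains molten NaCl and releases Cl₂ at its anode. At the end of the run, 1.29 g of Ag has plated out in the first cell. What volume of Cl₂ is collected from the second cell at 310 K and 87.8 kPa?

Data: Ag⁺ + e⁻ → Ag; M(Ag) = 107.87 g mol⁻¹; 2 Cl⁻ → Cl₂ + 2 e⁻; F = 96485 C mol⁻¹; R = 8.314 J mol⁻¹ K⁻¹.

0.176 L

n(Ag) = 1.29 / 107.87 = 0.01196 mol, so n(e⁻) = 1 × 0.01196 = 0.01196 mol.
The cells are in series, so the same 0.01196 mol of electrons passes through the second cell.
2 Cl⁻ → Cl₂ + 2 e⁻ — 2 mol e⁻ per mol Cl₂, so n(Cl₂) = 0.01196/2 = 0.005979 mol.
V = nRT/P = (0.005979 × 8.314 × 310) / (87.8 × 10³) = 1.76 × 10⁻⁴ m³ = 0.176 L.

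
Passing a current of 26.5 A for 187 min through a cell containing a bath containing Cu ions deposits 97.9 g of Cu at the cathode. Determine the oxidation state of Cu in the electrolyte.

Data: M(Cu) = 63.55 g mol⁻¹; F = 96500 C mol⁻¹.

+2

Q = I·t = 26.50 A × 11220 s = 297300 C, so n(e⁻) = 297300/96500 = 3.081 mol.
n(Cu) deposited = 97.9 / 63.55 = 1.541 mol.
Electrons per atom = n(e⁻)/n(Cu) = 3.081 / 1.541 = 2.00 ≈ 2, so the ion is Cu²⁺.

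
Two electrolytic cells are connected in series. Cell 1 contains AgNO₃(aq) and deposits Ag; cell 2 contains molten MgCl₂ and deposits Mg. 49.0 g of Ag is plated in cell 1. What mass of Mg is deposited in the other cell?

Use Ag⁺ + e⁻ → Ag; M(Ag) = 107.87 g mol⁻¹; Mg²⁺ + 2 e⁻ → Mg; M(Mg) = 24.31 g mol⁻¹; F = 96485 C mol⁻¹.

5.52 g

n(Ag) = 49.0 / 107.87 = 0.4543 mol.
Since Ag⁺ + e⁻ → Ag, n(e⁻) passed = 1 × 0.4543 = 0.4543 mol.
Cells in series carry the same charge, so the same 0.4543 mol of electrons passes through cell 2.
Mg²⁺ + 2 e⁻ → Mg, so n(Mg) = 0.4543 / 2 = 0.2271 mol.
m(Mg) = 0.2271 × 24.31 = 5.52 g.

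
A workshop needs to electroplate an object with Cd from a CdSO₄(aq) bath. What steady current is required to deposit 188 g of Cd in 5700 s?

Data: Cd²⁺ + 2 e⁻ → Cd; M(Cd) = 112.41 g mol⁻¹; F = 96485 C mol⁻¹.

n(Cd) = 188 / 112.41 = 1.672 mol.
n(e⁻) = 2 × 1.672 = 3.345 mol.
Q = n(e⁻)·F = 3.345 × 96485 = 322700 C.
I = Q/t = 322700 / 5700.0 s = 56.6 A.

56.6 A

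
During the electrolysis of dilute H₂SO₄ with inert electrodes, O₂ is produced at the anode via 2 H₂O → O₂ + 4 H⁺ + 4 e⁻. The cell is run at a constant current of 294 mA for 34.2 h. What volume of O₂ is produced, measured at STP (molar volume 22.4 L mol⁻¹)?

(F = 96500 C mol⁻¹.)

Q = I·t = 0.2940 A × 123120 s = 36200 C.
n(e⁻) = Q/F = 36200 / 96500 = 0.3751 mol.
4 electrons are transferred per O₂ molecule, so n(O₂) = 0.3751 / 4 = 0.09378 mol.
V = n × V_m = 0.09378 × 22.4 = 2.10 L.

2.10 L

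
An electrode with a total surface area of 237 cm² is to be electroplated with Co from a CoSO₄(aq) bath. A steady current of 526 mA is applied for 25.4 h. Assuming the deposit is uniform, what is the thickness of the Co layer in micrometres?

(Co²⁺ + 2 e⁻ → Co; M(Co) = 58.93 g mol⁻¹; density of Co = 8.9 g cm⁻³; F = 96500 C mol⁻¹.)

69.6 μm

Q = I·t = 0.5260 × 91440 = 48100 C; n(e⁻) = 0.4984 mol.
n(Co) = n(e⁻)/2 = 0.2492 mol, so m = 0.2492 × 58.93 = 14.69 g.
Volume = m/ρ = 14.69 / 8.9 = 1.650 cm³.
Thickness = V/A = 1.650 / 237 = 0.00696 cm = 69.6 μm.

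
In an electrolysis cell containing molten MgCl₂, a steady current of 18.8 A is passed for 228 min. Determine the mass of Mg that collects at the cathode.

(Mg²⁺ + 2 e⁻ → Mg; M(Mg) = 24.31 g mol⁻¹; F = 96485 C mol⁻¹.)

Q = I·t = 18.80 A × 13680 s = 257200 C.
n(e⁻) = Q/F = 257200 / 96485 = 2.666 mol.
Mg²⁺ + 2 e⁻ → Mg, so n(Mg) = n(e⁻)/2 = 1.333 mol.
m = n·M = 1.333 × 24.31 = 32.4 g.

32.4 g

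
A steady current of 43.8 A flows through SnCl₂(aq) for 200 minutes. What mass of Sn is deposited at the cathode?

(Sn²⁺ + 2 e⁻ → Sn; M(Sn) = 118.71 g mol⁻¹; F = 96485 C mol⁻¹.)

Q = I·t = 43.80 A × 12000 s = 525600 C.
n(e⁻) = Q/F = 525600 / 96485 = 5.447 mol.
Sn²⁺ + 2 e⁻ → Sn, so n(Sn) = n(e⁻)/2 = 2.724 mol.
m = n·M = 2.724 × 118.71 = 323 g.

323 g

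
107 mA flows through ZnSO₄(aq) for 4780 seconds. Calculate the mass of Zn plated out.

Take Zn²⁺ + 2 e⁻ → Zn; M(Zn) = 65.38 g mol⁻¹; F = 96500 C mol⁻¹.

0.173 g

Q = I·t = 0.1070 A × 4780.0 s = 511.5 C.
n(e⁻) = Q/F = 511.5 / 96500 = 0.005300 mol.
Zn²⁺ + 2 e⁻ → Zn, so n(Zn) = n(e⁻)/2 = 0.002650 mol.
m = n·M = 0.002650 × 65.38 = 0.173 g.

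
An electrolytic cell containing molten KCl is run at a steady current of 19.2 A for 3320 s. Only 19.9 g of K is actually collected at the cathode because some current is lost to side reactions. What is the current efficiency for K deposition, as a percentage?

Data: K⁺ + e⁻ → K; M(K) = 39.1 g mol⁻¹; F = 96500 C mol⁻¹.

77.0 %

Q = I·t = 19.20 × 3320.0 = 63740 C; n(e⁻) = 63740/96500 = 0.6606 mol.
Theoretical n(K) = n(e⁻)/1 = 0.6606 mol, i.e. m_theo = 0.6606 × 39.1 = 25.83 g.
Efficiency = m_actual / m_theo = 19.9 / 25.83 = 77.0 %.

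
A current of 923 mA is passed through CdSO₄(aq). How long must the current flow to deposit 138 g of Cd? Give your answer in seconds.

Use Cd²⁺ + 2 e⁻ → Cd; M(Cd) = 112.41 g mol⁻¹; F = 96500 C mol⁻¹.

2.57 × 10⁵ s

n(Cd) = m/M = 138 / 112.41 = 1.228 mol.
Each Cd atom requires 2 electrons, so n(e⁻) = 2 × 1.228 = 2.455 mol.
Q = n(e⁻)·F = 2.455 × 96500 = 236900 C.
t = Q/I = 236900 / 0.9230 A = 256700 s.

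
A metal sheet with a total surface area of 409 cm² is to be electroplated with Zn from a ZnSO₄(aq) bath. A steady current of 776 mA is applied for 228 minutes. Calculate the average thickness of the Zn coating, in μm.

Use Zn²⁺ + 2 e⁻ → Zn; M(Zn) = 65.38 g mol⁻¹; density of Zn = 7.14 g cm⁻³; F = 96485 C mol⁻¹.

Q = I·t = 0.7760 × 13680 = 10620 C; n(e⁻) = 0.1100 mol.
n(Zn) = n(e⁻)/2 = 0.05501 mol, so m = 0.05501 × 65.38 = 3.597 g.
Volume = m/ρ = 3.597 / 7.14 = 0.5037 cm³.
Thickness = V/A = 0.5037 / 409 = 0.00123 cm = 12.3 μm.

12.3 μm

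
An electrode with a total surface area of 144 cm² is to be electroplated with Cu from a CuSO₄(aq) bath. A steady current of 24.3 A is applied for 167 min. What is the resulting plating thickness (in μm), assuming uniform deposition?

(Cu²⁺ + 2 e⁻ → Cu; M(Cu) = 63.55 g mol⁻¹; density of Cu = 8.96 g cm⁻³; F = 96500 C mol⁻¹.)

621 μm

Q = I·t = 24.30 × 10020 = 243500 C; n(e⁻) = 2.523 mol.
n(Cu) = n(e⁻)/2 = 1.262 mol, so m = 1.262 × 63.55 = 80.17 g.
Volume = m/ρ = 80.17 / 8.96 = 8.948 cm³.
Thickness = V/A = 8.948 / 144 = 0.0621 cm = 621 μm.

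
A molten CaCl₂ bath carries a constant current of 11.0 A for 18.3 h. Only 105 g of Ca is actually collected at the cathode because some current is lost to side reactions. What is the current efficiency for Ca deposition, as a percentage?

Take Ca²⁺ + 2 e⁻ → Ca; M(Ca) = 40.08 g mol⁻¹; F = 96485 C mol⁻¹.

69.8 %

Q = I·t = 11.00 × 65880 = 724700 C; n(e⁻) = 724700/96485 = 7.511 mol.
Theoretical n(Ca) = n(e⁻)/2 = 3.755 mol, i.e. m_theo = 3.755 × 40.08 = 150.5 g.
Efficiency = m_actual / m_theo = 105 / 150.5 = 69.8 %.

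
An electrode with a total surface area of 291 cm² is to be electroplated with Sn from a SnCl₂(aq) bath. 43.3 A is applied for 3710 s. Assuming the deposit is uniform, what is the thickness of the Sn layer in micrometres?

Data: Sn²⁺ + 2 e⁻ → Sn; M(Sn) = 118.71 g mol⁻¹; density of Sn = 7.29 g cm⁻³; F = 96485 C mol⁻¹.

466 μm

Q = I·t = 43.30 × 3710.0 = 160600 C; n(e⁻) = 1.665 mol.
n(Sn) = n(e⁻)/2 = 0.8325 mol, so m = 0.8325 × 118.71 = 98.82 g.
Volume = m/ρ = 98.82 / 7.29 = 13.56 cm³.
Thickness = V/A = 13.56 / 291 = 0.0466 cm = 466 μm.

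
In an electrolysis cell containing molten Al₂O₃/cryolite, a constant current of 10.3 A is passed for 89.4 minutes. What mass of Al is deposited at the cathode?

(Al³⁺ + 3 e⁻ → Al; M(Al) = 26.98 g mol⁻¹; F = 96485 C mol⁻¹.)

Q = I·t = 10.30 A × 5364.0 s = 55250 C.
n(e⁻) = Q/F = 55250 / 96485 = 0.5726 mol.
Al³⁺ + 3 e⁻ → Al, so n(Al) = n(e⁻)/3 = 0.1909 mol.
m = n·M = 0.1909 × 26.98 = 5.15 g.

5.15 g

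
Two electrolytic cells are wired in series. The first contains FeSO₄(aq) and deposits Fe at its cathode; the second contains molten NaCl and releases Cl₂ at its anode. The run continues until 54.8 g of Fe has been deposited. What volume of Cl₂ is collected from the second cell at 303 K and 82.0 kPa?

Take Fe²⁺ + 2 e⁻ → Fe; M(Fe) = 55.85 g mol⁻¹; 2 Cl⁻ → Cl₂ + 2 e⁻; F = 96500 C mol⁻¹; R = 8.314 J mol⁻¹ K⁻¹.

n(Fe) = 54.8 / 55.85 = 0.9812 mol, so n(e⁻) = 2 × 0.9812 = 1.962 mol.
The cells are in series, so the same 1.962 mol of electrons passes through the second cell.
2 Cl⁻ → Cl₂ + 2 e⁻ — 2 mol e⁻ per mol Cl₂, so n(Cl₂) = 1.962/2 = 0.9812 mol.
V = nRT/P = (0.9812 × 8.314 × 303) / (82.0 × 10³) = 0.0301 m³ = 30.1 L.

30.1 L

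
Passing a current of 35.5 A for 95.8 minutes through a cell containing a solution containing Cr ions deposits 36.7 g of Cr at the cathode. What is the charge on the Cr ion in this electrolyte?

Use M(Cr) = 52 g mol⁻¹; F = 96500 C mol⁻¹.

+3

Q = I·t = 35.50 A × 5748.0 s = 204100 C, so n(e⁻) = 204100/96500 = 2.115 mol.
n(Cr) deposited = 36.7 / 52 = 0.7058 mol.
Electrons per atom = n(e⁻)/n(Cr) = 2.115 / 0.7058 = 3.00 ≈ 3, so the ion is Cr³⁺.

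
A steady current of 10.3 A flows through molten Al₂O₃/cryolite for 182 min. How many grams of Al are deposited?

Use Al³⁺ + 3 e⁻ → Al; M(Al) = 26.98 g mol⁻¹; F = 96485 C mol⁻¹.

Q = I·t = 10.30 A × 10920 s = 112500 C.
n(e⁻) = Q/F = 112500 / 96485 = 1.166 mol.
Al³⁺ + 3 e⁻ → Al, so n(Al) = n(e⁻)/3 = 0.3886 mol.
m = n·M = 0.3886 × 26.98 = 10.5 g.

10.5 g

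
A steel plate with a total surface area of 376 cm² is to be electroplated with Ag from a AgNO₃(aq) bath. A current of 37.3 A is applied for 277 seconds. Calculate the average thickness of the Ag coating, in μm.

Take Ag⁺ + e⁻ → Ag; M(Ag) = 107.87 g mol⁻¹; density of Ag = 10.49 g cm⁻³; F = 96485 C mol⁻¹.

29.3 μm

Q = I·t = 37.30 × 277.00 = 10330 C; n(e⁻) = 0.1071 mol.
n(Ag) = n(e⁻)/1 = 0.1071 mol, so m = 0.1071 × 107.87 = 11.55 g.
Volume = m/ρ = 11.55 / 10.49 = 1.101 cm³.
Thickness = V/A = 1.101 / 376 = 0.00293 cm = 29.3 μm.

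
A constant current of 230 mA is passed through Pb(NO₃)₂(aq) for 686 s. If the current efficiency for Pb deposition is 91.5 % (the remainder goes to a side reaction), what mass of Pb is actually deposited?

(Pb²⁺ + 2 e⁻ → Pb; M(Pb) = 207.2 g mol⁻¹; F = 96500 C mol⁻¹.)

Q = I·t = 0.2300 × 686.00 = 157.8 C.
n(e⁻) = 157.8/96500 = 0.001635 mol; theoretically n(Pb) = 0.001635/2 = 0.0008175 mol, m_theo = 0.1694 g.
At 91.5 % efficiency, m_actual = 0.915 × 0.1694 = 0.155 g.

0.155 g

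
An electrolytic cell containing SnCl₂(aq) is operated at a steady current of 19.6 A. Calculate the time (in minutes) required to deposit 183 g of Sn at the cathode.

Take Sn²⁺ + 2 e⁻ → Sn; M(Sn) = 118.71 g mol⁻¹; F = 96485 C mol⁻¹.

253 min

n(Sn) = m/M = 183 / 118.71 = 1.542 mol.
Each Sn atom requires 2 electrons, so n(e⁻) = 2 × 1.542 = 3.083 mol.
Q = n(e⁻)·F = 3.083 × 96485 = 297500 C.
t = Q/I = 297500 / 19.60 A = 15180 s = 253 min.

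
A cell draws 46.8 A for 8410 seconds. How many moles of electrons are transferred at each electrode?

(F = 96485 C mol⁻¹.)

Q = I·t = 46.80 A × 8410.0 s = 393600 C.
n(e⁻) = Q/F = 393600 / 96485 = 4.08 mol.

4.08 mol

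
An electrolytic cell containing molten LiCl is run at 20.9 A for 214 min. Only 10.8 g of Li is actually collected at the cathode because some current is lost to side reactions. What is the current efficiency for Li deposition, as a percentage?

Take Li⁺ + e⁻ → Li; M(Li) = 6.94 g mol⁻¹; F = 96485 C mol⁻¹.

56.0 %

Q = I·t = 20.90 × 12840 = 268400 C; n(e⁻) = 268400/96485 = 2.781 mol.
Theoretical n(Li) = n(e⁻)/1 = 2.781 mol, i.e. m_theo = 2.781 × 6.94 = 19.30 g.
Efficiency = m_actual / m_theo = 10.8 / 19.30 = 56.0 %.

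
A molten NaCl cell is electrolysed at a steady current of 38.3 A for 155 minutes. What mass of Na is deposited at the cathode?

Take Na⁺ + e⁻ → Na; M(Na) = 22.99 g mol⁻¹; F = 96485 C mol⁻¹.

84.9 g

Q = I·t = 38.30 A × 9300.0 s = 356200 C.
n(e⁻) = Q/F = 356200 / 96485 = 3.692 mol.
Na⁺ + e⁻ → Na, so n(Na) = n(e⁻)/1 = 3.692 mol.
m = n·M = 3.692 × 22.99 = 84.9 g.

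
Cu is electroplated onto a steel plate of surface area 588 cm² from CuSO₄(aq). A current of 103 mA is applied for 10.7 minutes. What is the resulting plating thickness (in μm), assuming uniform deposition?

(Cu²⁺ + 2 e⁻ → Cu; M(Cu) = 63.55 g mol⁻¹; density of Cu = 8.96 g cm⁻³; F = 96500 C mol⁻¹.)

Q = I·t = 0.1030 × 642.00 = 66.13 C; n(e⁻) = 0.0006852 mol.
n(Cu) = n(e⁻)/2 = 0.0003426 mol, so m = 0.0003426 × 63.55 = 0.02177 g.
Volume = m/ρ = 0.02177 / 8.96 = 0.002430 cm³.
Thickness = V/A = 0.002430 / 588 = 4.13 × 10⁻⁶ cm = 0.0413 μm.

0.0413 μm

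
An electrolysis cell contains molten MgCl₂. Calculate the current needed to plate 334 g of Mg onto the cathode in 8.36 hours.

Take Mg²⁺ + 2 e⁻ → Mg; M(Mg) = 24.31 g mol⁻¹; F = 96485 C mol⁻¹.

88.1 A

n(Mg) = 334 / 24.31 = 13.74 mol.
n(e⁻) = 2 × 13.74 = 27.48 mol.
Q = n(e⁻)·F = 27.48 × 96485 = 2651000 C.
I = Q/t = 2651000 / 30096 s = 88.1 A.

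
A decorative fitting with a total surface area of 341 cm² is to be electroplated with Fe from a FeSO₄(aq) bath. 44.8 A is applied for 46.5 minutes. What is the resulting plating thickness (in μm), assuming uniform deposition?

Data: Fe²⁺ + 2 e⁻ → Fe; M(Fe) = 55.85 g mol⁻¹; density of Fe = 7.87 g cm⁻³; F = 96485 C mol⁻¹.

Q = I·t = 44.80 × 2790.0 = 125000 C; n(e⁻) = 1.295 mol.
n(Fe) = n(e⁻)/2 = 0.6477 mol, so m = 0.6477 × 55.85 = 36.18 g.
Volume = m/ρ = 36.18 / 7.87 = 4.597 cm³.
Thickness = V/A = 4.597 / 341 = 0.0135 cm = 135 μm.

135 μm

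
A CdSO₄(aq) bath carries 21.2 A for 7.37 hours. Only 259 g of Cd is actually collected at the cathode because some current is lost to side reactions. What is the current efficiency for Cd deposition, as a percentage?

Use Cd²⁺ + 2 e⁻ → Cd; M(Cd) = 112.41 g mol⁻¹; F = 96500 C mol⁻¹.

79.1 %

Q = I·t = 21.20 × 26532 = 562500 C; n(e⁻) = 562500/96500 = 5.829 mol.
Theoretical n(Cd) = n(e⁻)/2 = 2.914 mol, i.e. m_theo = 2.914 × 112.41 = 327.6 g.
Efficiency = m_actual / m_theo = 259 / 327.6 = 79.1 %.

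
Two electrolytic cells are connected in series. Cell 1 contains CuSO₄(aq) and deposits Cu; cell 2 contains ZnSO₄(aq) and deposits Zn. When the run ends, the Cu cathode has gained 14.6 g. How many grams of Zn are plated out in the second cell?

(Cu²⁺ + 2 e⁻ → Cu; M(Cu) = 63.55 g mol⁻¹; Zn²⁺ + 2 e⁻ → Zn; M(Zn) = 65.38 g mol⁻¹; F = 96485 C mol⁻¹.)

15.0 g

n(Cu) = 14.6 / 63.55 = 0.2297 mol.
Since Cu²⁺ + 2 e⁻ → Cu, n(e⁻) passed = 2 × 0.2297 = 0.4595 mol.
Cells in series carry the same charge, so the same 0.4595 mol of electrons passes through cell 2.
Zn²⁺ + 2 e⁻ → Zn, so n(Zn) = 0.4595 / 2 = 0.2297 mol.
m(Zn) = 0.2297 × 65.38 = 15.0 g.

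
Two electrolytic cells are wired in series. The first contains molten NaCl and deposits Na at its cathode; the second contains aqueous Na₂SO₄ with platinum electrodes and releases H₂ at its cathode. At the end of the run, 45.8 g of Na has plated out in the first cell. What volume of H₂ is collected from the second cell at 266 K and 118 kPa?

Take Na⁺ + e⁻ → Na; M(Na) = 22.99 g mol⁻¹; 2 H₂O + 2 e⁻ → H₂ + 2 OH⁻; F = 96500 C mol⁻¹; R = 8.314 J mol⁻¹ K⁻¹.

18.7 L

n(Na) = 45.8 / 22.99 = 1.992 mol, so n(e⁻) = 1 × 1.992 = 1.992 mol.
The cells are in series, so the same 1.992 mol of electrons passes through the second cell.
2 H₂O + 2 e⁻ → H₂ + 2 OH⁻ — 2 mol e⁻ per mol H₂, so n(H₂) = 1.992/2 = 0.9961 mol.
V = nRT/P = (0.9961 × 8.314 × 266) / (118 × 10³) = 0.0187 m³ = 18.7 L.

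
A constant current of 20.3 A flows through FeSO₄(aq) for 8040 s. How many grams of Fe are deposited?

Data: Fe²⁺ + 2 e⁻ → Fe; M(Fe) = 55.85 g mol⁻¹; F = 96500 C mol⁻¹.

47.2 g

Q = I·t = 20.30 A × 8040.0 s = 163200 C.
n(e⁻) = Q/F = 163200 / 96500 = 1.691 mol.
Fe²⁺ + 2 e⁻ → Fe, so n(Fe) = n(e⁻)/2 = 0.8457 mol.
m = n·M = 0.8457 × 55.85 = 47.2 g.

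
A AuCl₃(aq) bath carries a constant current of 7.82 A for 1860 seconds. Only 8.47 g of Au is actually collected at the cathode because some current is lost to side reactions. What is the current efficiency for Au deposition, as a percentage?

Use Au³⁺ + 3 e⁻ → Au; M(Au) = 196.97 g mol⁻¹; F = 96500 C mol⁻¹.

85.6 %

Q = I·t = 7.820 × 1860.0 = 14550 C; n(e⁻) = 14550/96500 = 0.1507 mol.
Theoretical n(Au) = n(e⁻)/3 = 0.05024 mol, i.e. m_theo = 0.05024 × 196.97 = 9.896 g.
Efficiency = m_actual / m_theo = 8.47 / 9.896 = 85.6 %.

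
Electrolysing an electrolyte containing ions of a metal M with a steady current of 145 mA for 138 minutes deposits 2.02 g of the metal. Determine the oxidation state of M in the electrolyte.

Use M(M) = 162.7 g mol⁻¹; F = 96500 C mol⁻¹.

+1

Q = I·t = 0.1450 A × 8280.0 s = 1201 C, so n(e⁻) = 1201/96500 = 0.01244 mol.
n(M) deposited = 2.02 / 162.7 = 0.01242 mol.
Electrons per atom = n(e⁻)/n(M) = 0.01244 / 0.01242 = 1.00 ≈ 1, so the ion is M⁺.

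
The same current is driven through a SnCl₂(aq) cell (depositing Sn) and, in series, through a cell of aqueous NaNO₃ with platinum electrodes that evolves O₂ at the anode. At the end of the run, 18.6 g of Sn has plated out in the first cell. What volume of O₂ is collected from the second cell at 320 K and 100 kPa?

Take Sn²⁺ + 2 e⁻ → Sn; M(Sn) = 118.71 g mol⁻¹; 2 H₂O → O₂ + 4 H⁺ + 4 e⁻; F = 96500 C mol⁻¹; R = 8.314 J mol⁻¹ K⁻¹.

n(Sn) = 18.6 / 118.71 = 0.1567 mol, so n(e⁻) = 2 × 0.1567 = 0.3134 mol.
The cells are in series, so the same 0.3134 mol of electrons passes through the second cell.
2 H₂O → O₂ + 4 H⁺ + 4 e⁻ — 4 mol e⁻ per mol O₂, so n(O₂) = 0.3134/4 = 0.07834 mol.
V = nRT/P = (0.07834 × 8.314 × 320) / (100 × 10³) = 0.00208 m³ = 2.08 L.

2.08 L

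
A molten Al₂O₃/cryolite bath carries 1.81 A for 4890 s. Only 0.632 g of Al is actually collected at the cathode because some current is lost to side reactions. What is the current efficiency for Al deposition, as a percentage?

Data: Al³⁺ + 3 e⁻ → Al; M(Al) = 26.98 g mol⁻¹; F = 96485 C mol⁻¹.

76.6 %

Q = I·t = 1.810 × 4890.0 = 8851 C; n(e⁻) = 8851/96485 = 0.09173 mol.
Theoretical n(Al) = n(e⁻)/3 = 0.03058 mol, i.e. m_theo = 0.03058 × 26.98 = 0.8250 g.
Efficiency = m_actual / m_theo = 0.632 / 0.8250 = 76.6 %.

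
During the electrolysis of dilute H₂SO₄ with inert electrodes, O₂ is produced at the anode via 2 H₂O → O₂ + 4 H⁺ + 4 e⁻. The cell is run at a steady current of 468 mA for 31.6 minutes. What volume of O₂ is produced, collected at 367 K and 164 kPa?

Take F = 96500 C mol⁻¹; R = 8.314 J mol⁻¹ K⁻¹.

0.0428 L

Q = I·t = 0.4680 A × 1896.0 s = 887.3 C.
n(e⁻) = Q/F = 887.3 / 96500 = 0.009195 mol.
4 electrons are transferred per O₂ molecule, so n(O₂) = 0.009195 / 4 = 0.002299 mol.
V = nRT/P = (0.002299 × 8.314 × 367) / (164 × 10³ Pa) = 4.28 × 10⁻⁵ m³ = 0.0428 L.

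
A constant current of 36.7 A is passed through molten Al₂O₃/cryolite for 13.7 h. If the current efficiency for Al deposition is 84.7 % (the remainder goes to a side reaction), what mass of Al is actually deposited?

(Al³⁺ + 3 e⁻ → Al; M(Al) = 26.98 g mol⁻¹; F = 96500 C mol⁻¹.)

Q = I·t = 36.70 × 49320 = 1810000 C.
n(e⁻) = 1810000/96500 = 18.76 mol; theoretically n(Al) = 18.76/3 = 6.252 mol, m_theo = 168.7 g.
At 84.7 % efficiency, m_actual = 0.847 × 168.7 = 143 g.

143 g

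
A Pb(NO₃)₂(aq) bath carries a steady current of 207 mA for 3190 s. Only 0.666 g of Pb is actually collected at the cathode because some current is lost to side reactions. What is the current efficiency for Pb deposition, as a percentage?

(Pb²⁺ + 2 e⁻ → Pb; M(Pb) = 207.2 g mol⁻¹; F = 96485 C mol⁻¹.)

93.9 %

Q = I·t = 0.2070 × 3190.0 = 660.3 C; n(e⁻) = 660.3/96485 = 0.006844 mol.
Theoretical n(Pb) = n(e⁻)/2 = 0.003422 mol, i.e. m_theo = 0.003422 × 207.2 = 0.7090 g.
Efficiency = m_actual / m_theo = 0.666 / 0.7090 = 93.9 %.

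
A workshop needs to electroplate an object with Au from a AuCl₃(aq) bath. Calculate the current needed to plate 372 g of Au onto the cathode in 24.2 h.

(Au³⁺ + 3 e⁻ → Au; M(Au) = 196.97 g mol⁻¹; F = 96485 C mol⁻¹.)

6.27 A

n(Au) = 372 / 196.97 = 1.889 mol.
n(e⁻) = 3 × 1.889 = 5.666 mol.
Q = n(e⁻)·F = 5.666 × 96485 = 546700 C.
I = Q/t = 546700 / 87120 s = 6.27 A.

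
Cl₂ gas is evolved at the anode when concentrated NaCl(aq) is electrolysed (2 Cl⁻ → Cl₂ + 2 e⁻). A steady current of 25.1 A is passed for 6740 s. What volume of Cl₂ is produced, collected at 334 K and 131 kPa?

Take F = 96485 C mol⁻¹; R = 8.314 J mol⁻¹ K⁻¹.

18.6 L

Q = I·t = 25.10 A × 6740.0 s = 169200 C.
n(e⁻) = Q/F = 169200 / 96485 = 1.753 mol.
2 electrons are transferred per Cl₂ molecule, so n(Cl₂) = 1.753 / 2 = 0.8767 mol.
V = nRT/P = (0.8767 × 8.314 × 334) / (131 × 10³ Pa) = 0.0186 m³ = 18.6 L.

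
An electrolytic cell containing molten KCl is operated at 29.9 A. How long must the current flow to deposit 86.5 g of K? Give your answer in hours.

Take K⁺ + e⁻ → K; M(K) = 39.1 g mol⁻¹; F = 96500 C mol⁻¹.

1.98 h

n(K) = m/M = 86.5 / 39.1 = 2.212 mol.
Each K atom requires 1 electron, so n(e⁻) = 1 × 2.212 = 2.212 mol.
Q = n(e⁻)·F = 2.212 × 96500 = 213500 C.
t = Q/I = 213500 / 29.90 A = 7140 s = 1.98 h.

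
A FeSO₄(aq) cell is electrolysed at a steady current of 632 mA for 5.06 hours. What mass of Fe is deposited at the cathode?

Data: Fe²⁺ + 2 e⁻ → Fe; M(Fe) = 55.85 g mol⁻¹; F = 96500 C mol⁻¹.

3.33 g

Q = I·t = 0.6320 A × 18216 s = 11510 C.
n(e⁻) = Q/F = 11510 / 96500 = 0.1193 mol.
Fe²⁺ + 2 e⁻ → Fe, so n(Fe) = n(e⁻)/2 = 0.05965 mol.
m = n·M = 0.05965 × 55.85 = 3.33 g.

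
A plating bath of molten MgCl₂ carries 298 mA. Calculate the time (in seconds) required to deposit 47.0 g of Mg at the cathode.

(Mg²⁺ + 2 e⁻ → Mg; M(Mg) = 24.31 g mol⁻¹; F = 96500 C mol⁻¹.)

1.25 × 10⁶ s

n(Mg) = m/M = 47.0 / 24.31 = 1.933 mol.
Each Mg atom requires 2 electrons, so n(e⁻) = 2 × 1.933 = 3.867 mol.
Q = n(e⁻)·F = 3.867 × 96500 = 373100 C.
t = Q/I = 373100 / 0.2980 A = 1252000 s.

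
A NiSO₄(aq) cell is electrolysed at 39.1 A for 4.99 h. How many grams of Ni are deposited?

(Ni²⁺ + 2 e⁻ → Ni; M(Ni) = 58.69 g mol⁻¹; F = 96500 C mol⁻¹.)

214 g

Q = I·t = 39.10 A × 17964 s = 702400 C.
n(e⁻) = Q/F = 702400 / 96500 = 7.279 mol.
Ni²⁺ + 2 e⁻ → Ni, so n(Ni) = n(e⁻)/2 = 3.639 mol.
m = n·M = 3.639 × 58.69 = 214 g.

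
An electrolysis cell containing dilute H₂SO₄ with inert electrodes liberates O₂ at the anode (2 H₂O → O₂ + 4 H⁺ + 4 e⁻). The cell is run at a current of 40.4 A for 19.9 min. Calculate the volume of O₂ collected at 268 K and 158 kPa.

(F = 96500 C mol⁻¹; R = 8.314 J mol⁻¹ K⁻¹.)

1.76 L

Q = I·t = 40.40 A × 1194.0 s = 48240 C.
n(e⁻) = Q/F = 48240 / 96500 = 0.4999 mol.
4 electrons are transferred per O₂ molecule, so n(O₂) = 0.4999 / 4 = 0.1250 mol.
V = nRT/P = (0.1250 × 8.314 × 268) / (158 × 10³ Pa) = 0.00176 m³ = 1.76 L.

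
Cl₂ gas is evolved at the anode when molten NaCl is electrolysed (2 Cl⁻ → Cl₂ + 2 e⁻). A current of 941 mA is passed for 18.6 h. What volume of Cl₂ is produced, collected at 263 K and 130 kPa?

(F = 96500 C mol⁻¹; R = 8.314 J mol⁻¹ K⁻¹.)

Q = I·t = 0.9410 A × 66960 s = 63010 C.
n(e⁻) = Q/F = 63010 / 96500 = 0.6529 mol.
2 electrons are transferred per Cl₂ molecule, so n(Cl₂) = 0.6529 / 2 = 0.3265 mol.
V = nRT/P = (0.3265 × 8.314 × 263) / (130 × 10³ Pa) = 0.00549 m³ = 5.49 L.

5.49 L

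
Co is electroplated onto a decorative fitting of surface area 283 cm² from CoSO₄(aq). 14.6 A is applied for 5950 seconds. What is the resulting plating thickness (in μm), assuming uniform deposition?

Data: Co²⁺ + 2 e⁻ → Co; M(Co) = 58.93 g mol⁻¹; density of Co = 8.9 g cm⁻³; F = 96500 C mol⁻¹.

105 μm

Q = I·t = 14.60 × 5950.0 = 86870 C; n(e⁻) = 0.9002 mol.
n(Co) = n(e⁻)/2 = 0.4501 mol, so m = 0.4501 × 58.93 = 26.52 g.
Volume = m/ρ = 26.52 / 8.9 = 2.980 cm³.
Thickness = V/A = 2.980 / 283 = 0.0105 cm = 105 μm.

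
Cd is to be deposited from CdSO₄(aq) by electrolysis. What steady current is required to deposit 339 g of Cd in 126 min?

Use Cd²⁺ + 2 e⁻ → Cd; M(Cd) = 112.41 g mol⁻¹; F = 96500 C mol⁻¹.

n(Cd) = 339 / 112.41 = 3.016 mol.
n(e⁻) = 2 × 3.016 = 6.031 mol.
Q = n(e⁻)·F = 6.031 × 96500 = 582000 C.
I = Q/t = 582000 / 7560.0 s = 77.0 A.

77.0 A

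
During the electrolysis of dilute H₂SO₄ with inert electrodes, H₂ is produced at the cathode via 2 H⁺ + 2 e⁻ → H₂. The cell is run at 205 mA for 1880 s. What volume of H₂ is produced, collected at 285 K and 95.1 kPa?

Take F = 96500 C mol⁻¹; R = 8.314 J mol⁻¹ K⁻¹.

0.0498 L

Q = I·t = 0.2050 A × 1880.0 s = 385.4 C.
n(e⁻) = Q/F = 385.4 / 96500 = 0.003994 mol.
2 electrons are transferred per H₂ molecule, so n(H₂) = 0.003994 / 2 = 0.001997 mol.
V = nRT/P = (0.001997 × 8.314 × 285) / (95.1 × 10³ Pa) = 4.98 × 10⁻⁵ m³ = 0.0498 L.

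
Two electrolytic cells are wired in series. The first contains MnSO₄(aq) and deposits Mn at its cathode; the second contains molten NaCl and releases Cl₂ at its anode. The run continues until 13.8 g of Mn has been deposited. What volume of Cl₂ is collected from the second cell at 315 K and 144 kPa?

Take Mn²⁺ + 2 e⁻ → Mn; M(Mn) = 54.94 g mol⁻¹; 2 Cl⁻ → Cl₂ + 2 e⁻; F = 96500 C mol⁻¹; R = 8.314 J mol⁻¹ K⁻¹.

4.57 L

n(Mn) = 13.8 / 54.94 = 0.2512 mol, so n(e⁻) = 2 × 0.2512 = 0.5024 mol.
The cells are in series, so the same 0.5024 mol of electrons passes through the second cell.
2 Cl⁻ → Cl₂ + 2 e⁻ — 2 mol e⁻ per mol Cl₂, so n(Cl₂) = 0.5024/2 = 0.2512 mol.
V = nRT/P = (0.2512 × 8.314 × 315) / (144 × 10³) = 0.00457 m³ = 4.57 L.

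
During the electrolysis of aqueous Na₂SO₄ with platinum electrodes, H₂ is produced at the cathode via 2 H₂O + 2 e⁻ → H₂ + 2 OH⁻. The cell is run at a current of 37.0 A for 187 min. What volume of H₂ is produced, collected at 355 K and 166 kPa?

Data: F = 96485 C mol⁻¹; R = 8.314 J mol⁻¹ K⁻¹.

Q = I·t = 37.00 A × 11220 s = 415100 C.
n(e⁻) = Q/F = 415100 / 96485 = 4.303 mol.
2 electrons are transferred per H₂ molecule, so n(H₂) = 4.303 / 2 = 2.151 mol.
V = nRT/P = (2.151 × 8.314 × 355) / (166 × 10³ Pa) = 0.0383 m³ = 38.3 L.

38.3 L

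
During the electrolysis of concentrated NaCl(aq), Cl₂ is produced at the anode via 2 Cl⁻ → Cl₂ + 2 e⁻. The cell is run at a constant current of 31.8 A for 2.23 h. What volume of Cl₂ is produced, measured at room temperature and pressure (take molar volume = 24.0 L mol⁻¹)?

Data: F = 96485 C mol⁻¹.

31.8 L

Q = I·t = 31.80 A × 8028.0 s = 255300 C.
n(e⁻) = Q/F = 255300 / 96485 = 2.646 mol.
2 electrons are transferred per Cl₂ molecule, so n(Cl₂) = 2.646 / 2 = 1.323 mol.
V = n × V_m = 1.323 × 24.0 = 31.8 L.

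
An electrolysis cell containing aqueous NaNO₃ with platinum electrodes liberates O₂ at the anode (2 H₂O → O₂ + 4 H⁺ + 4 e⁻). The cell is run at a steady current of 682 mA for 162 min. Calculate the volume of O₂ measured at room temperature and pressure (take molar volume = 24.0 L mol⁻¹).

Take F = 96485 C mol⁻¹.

Q = I·t = 0.6820 A × 9720.0 s = 6629 C.
n(e⁻) = Q/F = 6629 / 96485 = 0.06871 mol.
4 electrons are transferred per O₂ molecule, so n(O₂) = 0.06871 / 4 = 0.01718 mol.
V = n × V_m = 0.01718 × 24.0 = 0.412 L.

0.412 L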